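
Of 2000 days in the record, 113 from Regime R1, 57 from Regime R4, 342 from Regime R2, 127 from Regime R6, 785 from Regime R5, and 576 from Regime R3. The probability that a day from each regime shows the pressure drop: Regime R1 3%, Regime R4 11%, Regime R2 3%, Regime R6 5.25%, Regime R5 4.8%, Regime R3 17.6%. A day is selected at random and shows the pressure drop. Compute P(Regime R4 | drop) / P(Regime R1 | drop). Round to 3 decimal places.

Prior × likelihood for each hypothesis:
  Regime R1: 0.0565 × 0.03 = 0.001695
  Regime R4: 0.0285 × 0.11 = 0.003135
  Regime R2: 0.171 × 0.03 = 0.00513
  Regime R6: 0.0635 × 0.0525 = 0.00333375
  Regime R5: 0.3925 × 0.048 = 0.01884
  Regime R3: 0.288 × 0.176 = 0.050688
Total = 0.08282175.
The ratio is 0.003135 / 0.001695 (the normalizer cancels) = 1.850.

1.850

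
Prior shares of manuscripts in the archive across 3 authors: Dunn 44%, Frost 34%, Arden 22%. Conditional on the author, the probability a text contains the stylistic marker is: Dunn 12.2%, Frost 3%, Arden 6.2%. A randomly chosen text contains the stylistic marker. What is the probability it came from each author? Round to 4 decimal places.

Unnormalized posteriors (prior × likelihood):
  Dunn: 0.44 × 0.122 = 0.05368
  Frost: 0.34 × 0.03 = 0.0102
  Arden: 0.22 × 0.062 = 0.01364
Total = 0.07752.
P(Dunn | marker) = 0.05368/0.07752 ≈ 0.6925
P(Frost | marker) = 0.0102/0.07752 ≈ 0.1316
P(Arden | marker) = 0.01364/0.07752 ≈ 0.1760

Dunn 0.6925, Frost 0.1316, Arden 0.1760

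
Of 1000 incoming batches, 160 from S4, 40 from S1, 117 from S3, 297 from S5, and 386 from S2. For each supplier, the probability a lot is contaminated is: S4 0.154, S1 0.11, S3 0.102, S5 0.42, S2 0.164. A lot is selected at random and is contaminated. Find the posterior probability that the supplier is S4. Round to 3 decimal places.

Unnormalized posteriors (prior × likelihood):
  S4: 0.16 × 0.154 = 0.02464
  S1: 0.04 × 0.11 = 0.0044
  S3: 0.117 × 0.102 = 0.011934
  S5: 0.297 × 0.42 = 0.12474
  S2: 0.386 × 0.164 = 0.063304
Normalizing constant = 0.229018.
P(S4 | evidence) = 0.02464 / 0.229018 ≈ 0.108.

0.108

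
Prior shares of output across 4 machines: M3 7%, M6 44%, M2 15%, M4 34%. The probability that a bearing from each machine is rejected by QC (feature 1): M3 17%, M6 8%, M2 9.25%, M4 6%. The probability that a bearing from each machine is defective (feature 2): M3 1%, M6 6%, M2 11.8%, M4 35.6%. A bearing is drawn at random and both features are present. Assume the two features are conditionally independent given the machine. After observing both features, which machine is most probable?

Prior × likelihood for each hypothesis:
  M3: 0.07 × 0.17 × 0.01 = 0.000119
  M6: 0.44 × 0.08 × 0.06 = 0.002112
  M2: 0.15 × 0.0925 × 0.118 = 0.00163725
  M4: 0.34 × 0.06 × 0.356 = 0.0072624
Sum = 0.01113065.
Largest term belongs to M4, so M4 is most probable.

M4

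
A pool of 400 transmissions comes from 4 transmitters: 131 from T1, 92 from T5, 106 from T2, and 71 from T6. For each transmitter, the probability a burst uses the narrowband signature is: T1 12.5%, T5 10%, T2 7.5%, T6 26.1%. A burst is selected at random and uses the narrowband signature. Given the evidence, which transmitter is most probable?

Prior × likelihood for each hypothesis:
  T1: 0.3275 × 0.125 = 0.0409375
  T5: 0.23 × 0.1 = 0.023
  T2: 0.265 × 0.075 = 0.019875
  T6: 0.1775 × 0.261 = 0.0463275
Total = 0.13014.
Largest term belongs to T6, so T6 is most probable.

T6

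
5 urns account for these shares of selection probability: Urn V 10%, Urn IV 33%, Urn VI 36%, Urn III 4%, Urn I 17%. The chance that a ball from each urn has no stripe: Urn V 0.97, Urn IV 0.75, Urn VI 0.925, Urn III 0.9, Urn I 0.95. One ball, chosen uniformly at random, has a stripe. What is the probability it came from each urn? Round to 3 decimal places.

Taking complements, P(striped | each) = Urn V 0.03, Urn IV 0.25, Urn VI 0.075, Urn III 0.1, Urn I 0.05.
Prior × likelihood for each hypothesis:
  Urn V: 0.1 × 0.03 = 0.003
  Urn IV: 0.33 × 0.25 = 0.0825
  Urn VI: 0.36 × 0.075 = 0.027
  Urn III: 0.04 × 0.1 = 0.004
  Urn I: 0.17 × 0.05 = 0.0085
Normalizing constant = 0.125.
P(Urn V | striped) = 0.003/0.125 ≈ 0.024
P(Urn IV | striped) = 0.0825/0.125 ≈ 0.660
P(Urn VI | striped) = 0.027/0.125 ≈ 0.216
P(Urn III | striped) = 0.004/0.125 ≈ 0.032
P(Urn I | striped) = 0.0085/0.125 ≈ 0.068

Urn V 0.024, Urn IV 0.660, Urn VI 0.216, Urn III 0.032, Urn I 0.068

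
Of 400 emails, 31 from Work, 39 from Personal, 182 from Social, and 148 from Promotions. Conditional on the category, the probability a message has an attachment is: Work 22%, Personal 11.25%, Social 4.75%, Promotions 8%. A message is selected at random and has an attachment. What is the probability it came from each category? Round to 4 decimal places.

Unnormalized posteriors (prior × likelihood):
  Work: 0.0775 × 0.22 = 0.01705
  Personal: 0.0975 × 0.1125 = 0.01096875
  Social: 0.455 × 0.0475 = 0.0216125
  Promotions: 0.37 × 0.08 = 0.0296
Sum = 0.07923125.
P(Work | attachment) = 0.01705/0.07923125 ≈ 0.2152
P(Personal | attachment) = 0.01096875/0.07923125 ≈ 0.1384
P(Social | attachment) = 0.0216125/0.07923125 ≈ 0.2728
P(Promotions | attachment) = 0.0296/0.07923125 ≈ 0.3736

Work 0.2152, Personal 0.1384, Social 0.2728, Promotions 0.3736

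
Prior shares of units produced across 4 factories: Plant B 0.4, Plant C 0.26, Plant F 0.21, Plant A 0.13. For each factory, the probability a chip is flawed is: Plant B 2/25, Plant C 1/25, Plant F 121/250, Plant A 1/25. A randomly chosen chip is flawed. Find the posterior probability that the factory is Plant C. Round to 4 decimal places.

Compute prior × likelihood for every hypothesis:
  Plant B: 0.4 × 0.08 = 0.032
  Plant C: 0.26 × 0.04 = 0.0104
  Plant F: 0.21 × 0.484 = 0.10164
  Plant A: 0.13 × 0.04 = 0.0052
Total = 0.14924.
P(Plant C | evidence) = 0.0104 / 0.14924 ≈ 0.0697.

0.0697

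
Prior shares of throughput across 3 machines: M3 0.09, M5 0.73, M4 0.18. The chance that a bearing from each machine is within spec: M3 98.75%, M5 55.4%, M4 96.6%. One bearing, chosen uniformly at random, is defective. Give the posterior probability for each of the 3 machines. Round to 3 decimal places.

Taking complements, P(defective | each) = M3 0.0125, M5 0.446, M4 0.034.
Unnormalized posteriors (prior × likelihood):
  M3: 0.09 × 0.0125 = 0.001125
  M5: 0.73 × 0.446 = 0.32558
  M4: 0.18 × 0.034 = 0.00612
Sum = 0.332825.
P(M3 | defective) = 0.001125/0.332825 ≈ 0.003
P(M5 | defective) = 0.32558/0.332825 ≈ 0.978
P(M4 | defective) = 0.00612/0.332825 ≈ 0.018

M3 0.003, M5 0.978, M4 0.018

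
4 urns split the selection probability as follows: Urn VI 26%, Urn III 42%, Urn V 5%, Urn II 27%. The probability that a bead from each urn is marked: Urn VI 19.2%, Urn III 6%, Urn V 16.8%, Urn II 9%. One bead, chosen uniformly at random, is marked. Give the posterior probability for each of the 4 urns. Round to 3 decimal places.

Compute prior × likelihood for every hypothesis:
  Urn VI: 0.26 × 0.192 = 0.04992
  Urn III: 0.42 × 0.06 = 0.0252
  Urn V: 0.05 × 0.168 = 0.0084
  Urn II: 0.27 × 0.09 = 0.0243
Sum = 0.10782.
P(Urn VI | marked) = 0.04992/0.10782 ≈ 0.463
P(Urn III | marked) = 0.0252/0.10782 ≈ 0.234
P(Urn V | marked) = 0.0084/0.10782 ≈ 0.078
P(Urn II | marked) = 0.0243/0.10782 ≈ 0.225

Urn VI 0.463, Urn III 0.234, Urn V 0.078, Urn II 0.225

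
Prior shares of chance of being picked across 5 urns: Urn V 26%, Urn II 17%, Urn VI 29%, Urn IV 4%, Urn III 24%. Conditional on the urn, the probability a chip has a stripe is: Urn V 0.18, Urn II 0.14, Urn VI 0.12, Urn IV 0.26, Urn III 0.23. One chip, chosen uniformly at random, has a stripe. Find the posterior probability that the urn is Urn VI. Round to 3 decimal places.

Prior × likelihood for each hypothesis:
  Urn V: 0.26 × 0.18 = 0.0468
  Urn II: 0.17 × 0.14 = 0.0238
  Urn VI: 0.29 × 0.12 = 0.0348
  Urn IV: 0.04 × 0.26 = 0.0104
  Urn III: 0.24 × 0.23 = 0.0552
Sum = 0.171.
P(Urn VI | evidence) = 0.0348 / 0.171 ≈ 0.204.

0.204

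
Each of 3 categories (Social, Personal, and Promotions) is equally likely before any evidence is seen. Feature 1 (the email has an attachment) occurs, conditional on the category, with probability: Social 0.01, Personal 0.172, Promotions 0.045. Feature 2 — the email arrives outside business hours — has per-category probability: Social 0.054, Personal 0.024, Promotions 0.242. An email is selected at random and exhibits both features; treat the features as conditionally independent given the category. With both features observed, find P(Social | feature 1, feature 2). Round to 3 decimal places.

0.035

With a uniform prior (1/3 each), posterior ∝ likelihood:
  Social: 0.01 × 0.054 = 0.00054
  Personal: 0.172 × 0.024 = 0.004128
  Promotions: 0.045 × 0.242 = 0.01089
Sum = 0.015558.
P(Social | evidence) = 0.00054 / 0.015558 ≈ 0.035.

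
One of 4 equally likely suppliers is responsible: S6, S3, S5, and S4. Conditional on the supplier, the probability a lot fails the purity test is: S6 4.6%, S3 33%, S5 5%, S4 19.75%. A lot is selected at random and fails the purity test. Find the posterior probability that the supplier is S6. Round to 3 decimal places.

Since the prior is uniform, the posterior is proportional to the likelihood:
  S6: 0.046
  S3: 0.33
  S5: 0.05
  S4: 0.1975
Normalizing constant = 0.6235.
P(S6 | evidence) = 0.046 / 0.6235 ≈ 0.074.

0.074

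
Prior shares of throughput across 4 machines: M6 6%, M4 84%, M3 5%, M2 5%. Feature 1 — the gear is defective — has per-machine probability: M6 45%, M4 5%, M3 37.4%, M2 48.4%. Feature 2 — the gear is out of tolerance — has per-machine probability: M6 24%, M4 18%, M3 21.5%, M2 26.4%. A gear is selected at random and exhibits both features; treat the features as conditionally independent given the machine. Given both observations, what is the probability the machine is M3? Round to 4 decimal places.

0.1644

Compute prior × likelihood for every hypothesis:
  M6: 0.06 × 0.45 × 0.24 = 0.00648
  M4: 0.84 × 0.05 × 0.18 = 0.00756
  M3: 0.05 × 0.374 × 0.215 = 0.0040205
  M2: 0.05 × 0.484 × 0.264 = 0.0063888
Normalizing constant = 0.0244493.
P(M3 | evidence) = 0.0040205 / 0.0244493 ≈ 0.1644.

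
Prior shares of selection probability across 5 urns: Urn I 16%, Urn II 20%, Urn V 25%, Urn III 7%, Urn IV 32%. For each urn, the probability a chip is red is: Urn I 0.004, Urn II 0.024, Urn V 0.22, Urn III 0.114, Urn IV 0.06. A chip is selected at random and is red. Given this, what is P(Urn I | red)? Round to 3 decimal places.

0.007

By Bayes' rule, posterior ∝ prior × likelihood:
  Urn I: 0.16 × 0.004 = 0.00064
  Urn II: 0.2 × 0.024 = 0.0048
  Urn V: 0.25 × 0.22 = 0.055
  Urn III: 0.07 × 0.114 = 0.00798
  Urn IV: 0.32 × 0.06 = 0.0192
Normalizing constant = 0.08762.
P(Urn I | evidence) = 0.00064 / 0.08762 ≈ 0.007.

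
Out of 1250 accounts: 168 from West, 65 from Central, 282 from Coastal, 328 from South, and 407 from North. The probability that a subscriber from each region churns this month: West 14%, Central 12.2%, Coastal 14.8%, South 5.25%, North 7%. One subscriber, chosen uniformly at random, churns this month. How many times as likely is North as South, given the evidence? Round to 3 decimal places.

1.654

Compute prior × likelihood for every hypothesis:
  West: 0.1344 × 0.14 = 0.018816
  Central: 0.052 × 0.122 = 0.006344
  Coastal: 0.2256 × 0.148 = 0.0333888
  South: 0.2624 × 0.0525 = 0.013776
  North: 0.3256 × 0.07 = 0.022792
Total = 0.0951168.
The ratio is 0.022792 / 0.013776 (the normalizer cancels) = 1.654.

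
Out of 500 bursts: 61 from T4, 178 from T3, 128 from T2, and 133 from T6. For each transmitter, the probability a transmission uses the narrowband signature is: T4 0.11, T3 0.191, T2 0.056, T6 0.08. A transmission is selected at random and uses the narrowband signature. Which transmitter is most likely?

Compute prior × likelihood for every hypothesis:
  T4: 0.122 × 0.11 = 0.01342
  T3: 0.356 × 0.191 = 0.067996
  T2: 0.256 × 0.056 = 0.014336
  T6: 0.266 × 0.08 = 0.02128
Total = 0.117032.
Largest term belongs to T3, so T3 is most probable.

T3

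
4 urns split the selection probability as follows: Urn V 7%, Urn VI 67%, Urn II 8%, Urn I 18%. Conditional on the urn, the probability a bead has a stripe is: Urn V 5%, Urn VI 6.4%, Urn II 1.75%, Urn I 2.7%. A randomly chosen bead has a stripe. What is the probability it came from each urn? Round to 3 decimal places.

Urn V 0.066, Urn VI 0.815, Urn II 0.027, Urn I 0.092

Unnormalized posteriors (prior × likelihood):
  Urn V: 0.07 × 0.05 = 0.0035
  Urn VI: 0.67 × 0.064 = 0.04288
  Urn II: 0.08 × 0.0175 = 0.0014
  Urn I: 0.18 × 0.027 = 0.00486
Sum = 0.05264.
P(Urn V | striped) = 0.0035/0.05264 ≈ 0.066
P(Urn VI | striped) = 0.04288/0.05264 ≈ 0.815
P(Urn II | striped) = 0.0014/0.05264 ≈ 0.027
P(Urn I | striped) = 0.00486/0.05264 ≈ 0.092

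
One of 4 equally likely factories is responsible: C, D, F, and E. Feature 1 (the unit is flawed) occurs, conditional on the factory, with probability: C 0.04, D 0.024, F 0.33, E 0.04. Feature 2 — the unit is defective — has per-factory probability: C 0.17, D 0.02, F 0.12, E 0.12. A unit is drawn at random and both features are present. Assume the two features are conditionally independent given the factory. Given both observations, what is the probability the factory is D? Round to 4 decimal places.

With a uniform prior (1/4 each), posterior ∝ likelihood:
  C: 0.04 × 0.17 = 0.0068
  D: 0.024 × 0.02 = 0.00048
  F: 0.33 × 0.12 = 0.0396
  E: 0.04 × 0.12 = 0.0048
Total = 0.05168.
P(D | evidence) = 0.00048 / 0.05168 ≈ 0.0093.

0.0093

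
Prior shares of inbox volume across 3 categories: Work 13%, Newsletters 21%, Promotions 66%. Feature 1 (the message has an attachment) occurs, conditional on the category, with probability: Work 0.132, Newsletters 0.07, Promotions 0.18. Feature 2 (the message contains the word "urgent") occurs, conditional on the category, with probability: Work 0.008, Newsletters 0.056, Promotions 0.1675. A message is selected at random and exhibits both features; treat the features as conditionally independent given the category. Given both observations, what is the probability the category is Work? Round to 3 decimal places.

0.007

Compute prior × likelihood for every hypothesis:
  Work: 0.13 × 0.132 × 0.008 = 0.00013728
  Newsletters: 0.21 × 0.07 × 0.056 = 0.0008232
  Promotions: 0.66 × 0.18 × 0.1675 = 0.019899
Total = 0.02085948.
P(Work | evidence) = 0.00013728 / 0.02085948 ≈ 0.007.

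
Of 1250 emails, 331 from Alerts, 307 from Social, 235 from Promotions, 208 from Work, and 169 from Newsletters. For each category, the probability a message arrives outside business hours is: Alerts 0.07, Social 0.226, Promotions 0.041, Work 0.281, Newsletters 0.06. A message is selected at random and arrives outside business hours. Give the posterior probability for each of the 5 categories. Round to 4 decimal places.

Alerts 0.1357, Social 0.4063, Promotions 0.0564, Work 0.3423, Newsletters 0.0594

Prior × likelihood for each hypothesis:
  Alerts: 0.2648 × 0.07 = 0.018536
  Social: 0.2456 × 0.226 = 0.0555056
  Promotions: 0.188 × 0.041 = 0.007708
  Work: 0.1664 × 0.281 = 0.0467584
  Newsletters: 0.1352 × 0.06 = 0.008112
Total = 0.13662.
P(Alerts | off-hours) = 0.018536/0.13662 ≈ 0.1357
P(Social | off-hours) = 0.0555056/0.13662 ≈ 0.4063
P(Promotions | off-hours) = 0.007708/0.13662 ≈ 0.0564
P(Work | off-hours) = 0.0467584/0.13662 ≈ 0.3423
P(Newsletters | off-hours) = 0.008112/0.13662 ≈ 0.0594
(Check: 0.1357+0.4063+0.0564+0.3423+0.0594 = 1.0001.)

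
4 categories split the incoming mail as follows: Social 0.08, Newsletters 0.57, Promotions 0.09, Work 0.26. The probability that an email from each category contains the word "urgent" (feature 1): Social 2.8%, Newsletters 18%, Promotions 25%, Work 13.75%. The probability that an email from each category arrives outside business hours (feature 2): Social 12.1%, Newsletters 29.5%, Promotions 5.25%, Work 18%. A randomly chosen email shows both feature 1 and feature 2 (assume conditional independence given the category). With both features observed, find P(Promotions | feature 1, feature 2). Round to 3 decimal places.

0.031

Compute prior × likelihood for every hypothesis:
  Social: 0.08 × 0.028 × 0.121 = 0.00027104
  Newsletters: 0.57 × 0.18 × 0.295 = 0.030267
  Promotions: 0.09 × 0.25 × 0.0525 = 0.00118125
  Work: 0.26 × 0.1375 × 0.18 = 0.006435
Sum = 0.03815429.
P(Promotions | evidence) = 0.00118125 / 0.03815429 ≈ 0.031.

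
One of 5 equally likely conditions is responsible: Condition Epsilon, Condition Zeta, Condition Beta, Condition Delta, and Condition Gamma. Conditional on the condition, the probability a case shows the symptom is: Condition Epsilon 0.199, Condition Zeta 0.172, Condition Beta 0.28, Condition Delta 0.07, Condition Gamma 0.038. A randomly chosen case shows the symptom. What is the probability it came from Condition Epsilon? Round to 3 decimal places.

Since the prior is uniform, the posterior is proportional to the likelihood:
  Condition Epsilon: 0.199
  Condition Zeta: 0.172
  Condition Beta: 0.28
  Condition Delta: 0.07
  Condition Gamma: 0.038
Total = 0.759.
P(Condition Epsilon | evidence) = 0.199 / 0.759 ≈ 0.262.

0.262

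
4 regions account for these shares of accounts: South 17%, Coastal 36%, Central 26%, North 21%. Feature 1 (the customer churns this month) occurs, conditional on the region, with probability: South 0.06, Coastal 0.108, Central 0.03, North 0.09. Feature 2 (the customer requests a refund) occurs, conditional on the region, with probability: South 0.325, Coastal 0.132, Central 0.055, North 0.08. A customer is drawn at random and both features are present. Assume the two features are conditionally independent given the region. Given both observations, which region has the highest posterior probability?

Coastal

Prior × likelihood for each hypothesis:
  South: 0.17 × 0.06 × 0.325 = 0.003315
  Coastal: 0.36 × 0.108 × 0.132 = 0.00513216
  Central: 0.26 × 0.03 × 0.055 = 0.000429
  North: 0.21 × 0.09 × 0.08 = 0.001512
Sum = 0.01038816.
Largest term belongs to Coastal, so Coastal is most probable.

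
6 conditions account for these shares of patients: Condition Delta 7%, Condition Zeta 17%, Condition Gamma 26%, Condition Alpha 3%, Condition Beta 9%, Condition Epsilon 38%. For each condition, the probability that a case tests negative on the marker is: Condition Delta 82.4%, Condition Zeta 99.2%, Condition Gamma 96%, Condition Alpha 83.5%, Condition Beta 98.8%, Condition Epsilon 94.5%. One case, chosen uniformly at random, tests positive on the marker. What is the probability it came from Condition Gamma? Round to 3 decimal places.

Taking complements, P(marker-positive | each) = Condition Delta 0.176, Condition Zeta 0.008, Condition Gamma 0.04, Condition Alpha 0.165, Condition Beta 0.012, Condition Epsilon 0.055.
Unnormalized posteriors (prior × likelihood):
  Condition Delta: 0.07 × 0.176 = 0.01232
  Condition Zeta: 0.17 × 0.008 = 0.00136
  Condition Gamma: 0.26 × 0.04 = 0.0104
  Condition Alpha: 0.03 × 0.165 = 0.00495
  Condition Beta: 0.09 × 0.012 = 0.00108
  Condition Epsilon: 0.38 × 0.055 = 0.0209
Sum = 0.05101.
P(Condition Gamma | evidence) = 0.0104 / 0.05101 ≈ 0.204.

0.204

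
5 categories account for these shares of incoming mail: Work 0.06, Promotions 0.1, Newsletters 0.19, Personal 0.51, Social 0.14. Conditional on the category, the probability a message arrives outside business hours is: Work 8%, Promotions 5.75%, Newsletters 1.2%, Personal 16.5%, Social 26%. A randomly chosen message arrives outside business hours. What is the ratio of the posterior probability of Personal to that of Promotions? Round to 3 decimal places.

By Bayes' rule, posterior ∝ prior × likelihood:
  Work: 0.06 × 0.08 = 0.0048
  Promotions: 0.1 × 0.0575 = 0.00575
  Newsletters: 0.19 × 0.012 = 0.00228
  Personal: 0.51 × 0.165 = 0.08415
  Social: 0.14 × 0.26 = 0.0364
Sum = 0.13338.
The ratio is 0.08415 / 0.00575 (the normalizer cancels) = 14.635.

14.635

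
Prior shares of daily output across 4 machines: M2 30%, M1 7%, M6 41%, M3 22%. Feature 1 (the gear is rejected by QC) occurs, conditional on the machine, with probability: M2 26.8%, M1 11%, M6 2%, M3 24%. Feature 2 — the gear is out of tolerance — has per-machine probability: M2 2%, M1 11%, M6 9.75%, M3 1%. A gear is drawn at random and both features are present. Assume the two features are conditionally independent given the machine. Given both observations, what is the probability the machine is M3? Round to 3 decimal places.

0.140

By Bayes' rule, posterior ∝ prior × likelihood:
  M2: 0.3 × 0.268 × 0.02 = 0.001608
  M1: 0.07 × 0.11 × 0.11 = 0.000847
  M6: 0.41 × 0.02 × 0.0975 = 0.0007995
  M3: 0.22 × 0.24 × 0.01 = 0.000528
Normalizing constant = 0.0037825.
P(M3 | evidence) = 0.000528 / 0.0037825 ≈ 0.140.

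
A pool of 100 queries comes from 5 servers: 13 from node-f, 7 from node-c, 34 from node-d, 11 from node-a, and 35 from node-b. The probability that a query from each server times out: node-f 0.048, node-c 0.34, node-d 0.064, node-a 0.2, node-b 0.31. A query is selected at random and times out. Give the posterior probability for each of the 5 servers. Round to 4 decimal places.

Compute prior × likelihood for every hypothesis:
  node-f: 0.13 × 0.048 = 0.00624
  node-c: 0.07 × 0.34 = 0.0238
  node-d: 0.34 × 0.064 = 0.02176
  node-a: 0.11 × 0.2 = 0.022
  node-b: 0.35 × 0.31 = 0.1085
Normalizing constant = 0.1823.
P(node-f | timeout) = 0.00624/0.1823 ≈ 0.0342
P(node-c | timeout) = 0.0238/0.1823 ≈ 0.1306
P(node-d | timeout) = 0.02176/0.1823 ≈ 0.1194
P(node-a | timeout) = 0.022/0.1823 ≈ 0.1207
P(node-b | timeout) = 0.1085/0.1823 ≈ 0.5952
(Check: 0.0342+0.1306+0.1194+0.1207+0.5952 = 1.0001.)

node-f 0.0342, node-c 0.1306, node-d 0.1194, node-a 0.1207, node-b 0.5952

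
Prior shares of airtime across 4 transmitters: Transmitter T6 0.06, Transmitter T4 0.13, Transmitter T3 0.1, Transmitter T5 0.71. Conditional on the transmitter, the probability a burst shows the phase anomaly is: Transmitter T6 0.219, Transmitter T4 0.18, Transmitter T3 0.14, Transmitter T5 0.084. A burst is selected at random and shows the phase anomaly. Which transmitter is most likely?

By Bayes' rule, posterior ∝ prior × likelihood:
  Transmitter T6: 0.06 × 0.219 = 0.01314
  Transmitter T4: 0.13 × 0.18 = 0.0234
  Transmitter T3: 0.1 × 0.14 = 0.014
  Transmitter T5: 0.71 × 0.084 = 0.05964
Sum = 0.11018.
Largest term belongs to Transmitter T5, so Transmitter T5 is most probable.

Transmitter T5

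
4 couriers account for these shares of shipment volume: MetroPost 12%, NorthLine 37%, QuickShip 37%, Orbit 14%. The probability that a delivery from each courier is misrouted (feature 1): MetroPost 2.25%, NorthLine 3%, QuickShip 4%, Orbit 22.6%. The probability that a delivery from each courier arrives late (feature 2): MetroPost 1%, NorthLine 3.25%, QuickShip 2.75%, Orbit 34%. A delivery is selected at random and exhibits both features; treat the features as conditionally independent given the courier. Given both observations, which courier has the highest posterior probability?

Orbit

Unnormalized posteriors (prior × likelihood):
  MetroPost: 0.12 × 0.0225 × 0.01 = 0.000027
  NorthLine: 0.37 × 0.03 × 0.0325 = 0.00036075
  QuickShip: 0.37 × 0.04 × 0.0275 = 0.000407
  Orbit: 0.14 × 0.226 × 0.34 = 0.0107576
Sum = 0.01155235.
Largest term belongs to Orbit, so Orbit is most probable.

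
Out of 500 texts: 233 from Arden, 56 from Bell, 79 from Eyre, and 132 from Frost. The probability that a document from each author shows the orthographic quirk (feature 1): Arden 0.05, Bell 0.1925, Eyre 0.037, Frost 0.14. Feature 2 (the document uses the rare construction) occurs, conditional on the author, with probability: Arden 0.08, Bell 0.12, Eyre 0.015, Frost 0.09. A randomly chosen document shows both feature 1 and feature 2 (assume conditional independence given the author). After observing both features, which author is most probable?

Compute prior × likelihood for every hypothesis:
  Arden: 0.466 × 0.05 × 0.08 = 0.001864
  Bell: 0.112 × 0.1925 × 0.12 = 0.0025872
  Eyre: 0.158 × 0.037 × 0.015 = 0.00008769
  Frost: 0.264 × 0.14 × 0.09 = 0.0033264
Normalizing constant = 0.00786529.
Largest term belongs to Frost, so Frost is most probable.

Frost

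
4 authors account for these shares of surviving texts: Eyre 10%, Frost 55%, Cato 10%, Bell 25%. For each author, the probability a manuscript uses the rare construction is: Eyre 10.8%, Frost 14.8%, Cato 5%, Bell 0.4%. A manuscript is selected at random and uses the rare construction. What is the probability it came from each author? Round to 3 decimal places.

Prior × likelihood for each hypothesis:
  Eyre: 0.1 × 0.108 = 0.0108
  Frost: 0.55 × 0.148 = 0.0814
  Cato: 0.1 × 0.05 = 0.005
  Bell: 0.25 × 0.004 = 0.001
Sum = 0.0982.
P(Eyre | rare-form) = 0.0108/0.0982 ≈ 0.110
P(Frost | rare-form) = 0.0814/0.0982 ≈ 0.829
P(Cato | rare-form) = 0.005/0.0982 ≈ 0.051
P(Bell | rare-form) = 0.001/0.0982 ≈ 0.010

Eyre 0.110, Frost 0.829, Cato 0.051, Bell 0.010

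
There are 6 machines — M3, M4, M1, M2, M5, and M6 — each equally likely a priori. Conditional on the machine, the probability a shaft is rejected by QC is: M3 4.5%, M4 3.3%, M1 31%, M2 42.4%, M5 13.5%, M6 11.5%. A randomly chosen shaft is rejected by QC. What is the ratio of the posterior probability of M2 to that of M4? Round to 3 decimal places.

With a uniform prior (1/6 each), posterior ∝ likelihood:
  M3: 0.045
  M4: 0.033
  M1: 0.31
  M2: 0.424
  M5: 0.135
  M6: 0.115
Total = 1.062.
The ratio is 0.424 / 0.033 (the normalizer cancels) = 12.848.

12.848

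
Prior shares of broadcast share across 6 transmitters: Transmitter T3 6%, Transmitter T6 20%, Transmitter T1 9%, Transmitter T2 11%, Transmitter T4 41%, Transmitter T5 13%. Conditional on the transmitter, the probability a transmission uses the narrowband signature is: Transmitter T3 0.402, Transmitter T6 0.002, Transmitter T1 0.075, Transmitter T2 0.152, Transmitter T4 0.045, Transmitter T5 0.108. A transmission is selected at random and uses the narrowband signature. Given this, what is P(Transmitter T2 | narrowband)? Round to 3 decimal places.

By Bayes' rule, posterior ∝ prior × likelihood:
  Transmitter T3: 0.06 × 0.402 = 0.02412
  Transmitter T6: 0.2 × 0.002 = 0.0004
  Transmitter T1: 0.09 × 0.075 = 0.00675
  Transmitter T2: 0.11 × 0.152 = 0.01672
  Transmitter T4: 0.41 × 0.045 = 0.01845
  Transmitter T5: 0.13 × 0.108 = 0.01404
Total = 0.08048.
P(Transmitter T2 | evidence) = 0.01672 / 0.08048 ≈ 0.208.

0.208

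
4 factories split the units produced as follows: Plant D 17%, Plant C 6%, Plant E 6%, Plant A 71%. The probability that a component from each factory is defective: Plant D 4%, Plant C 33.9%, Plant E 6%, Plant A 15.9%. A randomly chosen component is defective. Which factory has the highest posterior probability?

By Bayes' rule, posterior ∝ prior × likelihood:
  Plant D: 0.17 × 0.04 = 0.0068
  Plant C: 0.06 × 0.339 = 0.02034
  Plant E: 0.06 × 0.06 = 0.0036
  Plant A: 0.71 × 0.159 = 0.11289
Total = 0.14363.
Largest term belongs to Plant A, so Plant A is most probable.

Plant A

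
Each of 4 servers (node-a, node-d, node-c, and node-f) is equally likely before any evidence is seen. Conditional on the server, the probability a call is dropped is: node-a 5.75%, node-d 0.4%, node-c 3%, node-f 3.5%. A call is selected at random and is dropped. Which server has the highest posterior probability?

With a uniform prior (1/4 each), posterior ∝ likelihood:
  node-a: 0.0575
  node-d: 0.004
  node-c: 0.03
  node-f: 0.035
Total = 0.1265.
Largest term belongs to node-a, so node-a is most probable.

node-a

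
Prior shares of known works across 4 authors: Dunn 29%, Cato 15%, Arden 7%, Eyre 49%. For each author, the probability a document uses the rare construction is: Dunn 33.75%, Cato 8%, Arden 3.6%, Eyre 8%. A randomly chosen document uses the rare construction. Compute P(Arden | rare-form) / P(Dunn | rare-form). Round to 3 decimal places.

0.026

Unnormalized posteriors (prior × likelihood):
  Dunn: 0.29 × 0.3375 = 0.097875
  Cato: 0.15 × 0.08 = 0.012
  Arden: 0.07 × 0.036 = 0.00252
  Eyre: 0.49 × 0.08 = 0.0392
Total = 0.151595.
The ratio is 0.00252 / 0.097875 (the normalizer cancels) = 0.026.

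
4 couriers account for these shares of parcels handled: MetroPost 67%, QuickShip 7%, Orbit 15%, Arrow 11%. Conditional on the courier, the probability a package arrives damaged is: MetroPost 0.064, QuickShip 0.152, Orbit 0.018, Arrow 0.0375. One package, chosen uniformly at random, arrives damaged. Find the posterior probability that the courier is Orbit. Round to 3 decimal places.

Prior × likelihood for each hypothesis:
  MetroPost: 0.67 × 0.064 = 0.04288
  QuickShip: 0.07 × 0.152 = 0.01064
  Orbit: 0.15 × 0.018 = 0.0027
  Arrow: 0.11 × 0.0375 = 0.004125
Normalizing constant = 0.060345.
P(Orbit | evidence) = 0.0027 / 0.060345 ≈ 0.045.

0.045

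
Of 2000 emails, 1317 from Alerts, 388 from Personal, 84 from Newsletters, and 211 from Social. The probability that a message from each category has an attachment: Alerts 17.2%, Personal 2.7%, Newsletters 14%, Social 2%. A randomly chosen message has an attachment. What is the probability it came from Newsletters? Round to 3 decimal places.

Unnormalized posteriors (prior × likelihood):
  Alerts: 0.6585 × 0.172 = 0.113262
  Personal: 0.194 × 0.027 = 0.005238
  Newsletters: 0.042 × 0.14 = 0.00588
  Social: 0.1055 × 0.02 = 0.00211
Total = 0.12649.
P(Newsletters | evidence) = 0.00588 / 0.12649 ≈ 0.046.

0.046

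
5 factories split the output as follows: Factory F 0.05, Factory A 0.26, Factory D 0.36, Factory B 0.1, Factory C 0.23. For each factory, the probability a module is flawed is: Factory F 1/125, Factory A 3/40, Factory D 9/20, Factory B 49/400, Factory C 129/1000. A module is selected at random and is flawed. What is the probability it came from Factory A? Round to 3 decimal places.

Prior × likelihood for each hypothesis:
  Factory F: 0.05 × 0.008 = 0.0004
  Factory A: 0.26 × 0.075 = 0.0195
  Factory D: 0.36 × 0.45 = 0.162
  Factory B: 0.1 × 0.1225 = 0.01225
  Factory C: 0.23 × 0.129 = 0.02967
Total = 0.22382.
P(Factory A | evidence) = 0.0195 / 0.22382 ≈ 0.087.

0.087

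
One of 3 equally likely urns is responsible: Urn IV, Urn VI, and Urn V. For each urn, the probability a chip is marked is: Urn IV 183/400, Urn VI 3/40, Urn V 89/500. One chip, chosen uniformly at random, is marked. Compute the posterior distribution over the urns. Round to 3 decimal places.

Since the prior is uniform, the posterior is proportional to the likelihood:
  Urn IV: 0.4575
  Urn VI: 0.075
  Urn V: 0.178
Sum = 0.7105.
P(Urn IV | marked) = 0.4575/0.7105 ≈ 0.644
P(Urn VI | marked) = 0.075/0.7105 ≈ 0.106
P(Urn V | marked) = 0.178/0.7105 ≈ 0.251

Urn IV 0.644, Urn VI 0.106, Urn V 0.251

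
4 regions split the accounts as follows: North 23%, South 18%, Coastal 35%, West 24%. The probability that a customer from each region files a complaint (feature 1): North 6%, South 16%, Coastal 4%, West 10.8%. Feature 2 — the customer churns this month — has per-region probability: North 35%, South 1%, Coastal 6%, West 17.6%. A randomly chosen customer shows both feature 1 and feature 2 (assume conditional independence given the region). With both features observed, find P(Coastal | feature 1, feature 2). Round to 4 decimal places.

0.0798

Prior × likelihood for each hypothesis:
  North: 0.23 × 0.06 × 0.35 = 0.00483
  South: 0.18 × 0.16 × 0.01 = 0.000288
  Coastal: 0.35 × 0.04 × 0.06 = 0.00084
  West: 0.24 × 0.108 × 0.176 = 0.00456192
Normalizing constant = 0.01051992.
P(Coastal | evidence) = 0.00084 / 0.01051992 ≈ 0.0798.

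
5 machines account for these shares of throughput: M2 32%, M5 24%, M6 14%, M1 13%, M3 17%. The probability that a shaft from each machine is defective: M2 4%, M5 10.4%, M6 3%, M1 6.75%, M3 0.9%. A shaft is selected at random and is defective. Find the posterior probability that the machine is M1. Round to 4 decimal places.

Unnormalized posteriors (prior × likelihood):
  M2: 0.32 × 0.04 = 0.0128
  M5: 0.24 × 0.104 = 0.02496
  M6: 0.14 × 0.03 = 0.0042
  M1: 0.13 × 0.0675 = 0.008775
  M3: 0.17 × 0.009 = 0.00153
Sum = 0.052265.
P(M1 | evidence) = 0.008775 / 0.052265 ≈ 0.1679.

0.1679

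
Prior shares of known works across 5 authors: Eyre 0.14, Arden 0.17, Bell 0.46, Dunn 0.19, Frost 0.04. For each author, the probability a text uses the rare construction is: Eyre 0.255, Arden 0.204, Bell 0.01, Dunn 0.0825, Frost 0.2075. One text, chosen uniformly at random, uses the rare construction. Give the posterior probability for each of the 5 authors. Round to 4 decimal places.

Unnormalized posteriors (prior × likelihood):
  Eyre: 0.14 × 0.255 = 0.0357
  Arden: 0.17 × 0.204 = 0.03468
  Bell: 0.46 × 0.01 = 0.0046
  Dunn: 0.19 × 0.0825 = 0.015675
  Frost: 0.04 × 0.2075 = 0.0083
Sum = 0.098955.
P(Eyre | rare-form) = 0.0357/0.098955 ≈ 0.3608
P(Arden | rare-form) = 0.03468/0.098955 ≈ 0.3505
P(Bell | rare-form) = 0.0046/0.098955 ≈ 0.0465
P(Dunn | rare-form) = 0.015675/0.098955 ≈ 0.1584
P(Frost | rare-form) = 0.0083/0.098955 ≈ 0.0839

Eyre 0.3608, Arden 0.3505, Bell 0.0465, Dunn 0.1584, Frost 0.0839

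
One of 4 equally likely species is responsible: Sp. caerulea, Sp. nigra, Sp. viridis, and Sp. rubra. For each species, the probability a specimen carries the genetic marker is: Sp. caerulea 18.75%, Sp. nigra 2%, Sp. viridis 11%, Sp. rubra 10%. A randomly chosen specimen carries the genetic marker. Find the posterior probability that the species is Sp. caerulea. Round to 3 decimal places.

0.449

With a uniform prior (1/4 each), posterior ∝ likelihood:
  Sp. caerulea: 0.1875
  Sp. nigra: 0.02
  Sp. viridis: 0.11
  Sp. rubra: 0.1
Normalizing constant = 0.4175.
P(Sp. caerulea | evidence) = 0.1875 / 0.4175 ≈ 0.449.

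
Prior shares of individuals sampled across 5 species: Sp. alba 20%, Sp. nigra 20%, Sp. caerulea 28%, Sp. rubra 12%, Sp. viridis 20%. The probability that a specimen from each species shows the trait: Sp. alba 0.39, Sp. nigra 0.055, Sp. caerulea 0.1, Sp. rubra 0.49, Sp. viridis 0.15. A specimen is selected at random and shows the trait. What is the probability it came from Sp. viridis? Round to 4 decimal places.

Unnormalized posteriors (prior × likelihood):
  Sp. alba: 0.2 × 0.39 = 0.078
  Sp. nigra: 0.2 × 0.055 = 0.011
  Sp. caerulea: 0.28 × 0.1 = 0.028
  Sp. rubra: 0.12 × 0.49 = 0.0588
  Sp. viridis: 0.2 × 0.15 = 0.03
Total = 0.2058.
P(Sp. viridis | evidence) = 0.03 / 0.2058 ≈ 0.1458.

0.1458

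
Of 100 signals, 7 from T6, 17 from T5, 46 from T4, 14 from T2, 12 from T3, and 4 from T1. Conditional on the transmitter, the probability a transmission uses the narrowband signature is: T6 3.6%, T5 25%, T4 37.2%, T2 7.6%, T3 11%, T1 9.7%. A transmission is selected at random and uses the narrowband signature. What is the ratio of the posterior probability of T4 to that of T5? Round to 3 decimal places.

By Bayes' rule, posterior ∝ prior × likelihood:
  T6: 0.07 × 0.036 = 0.00252
  T5: 0.17 × 0.25 = 0.0425
  T4: 0.46 × 0.372 = 0.17112
  T2: 0.14 × 0.076 = 0.01064
  T3: 0.12 × 0.11 = 0.0132
  T1: 0.04 × 0.097 = 0.00388
Total = 0.24386.
The ratio is 0.17112 / 0.0425 (the normalizer cancels) = 4.026.

4.026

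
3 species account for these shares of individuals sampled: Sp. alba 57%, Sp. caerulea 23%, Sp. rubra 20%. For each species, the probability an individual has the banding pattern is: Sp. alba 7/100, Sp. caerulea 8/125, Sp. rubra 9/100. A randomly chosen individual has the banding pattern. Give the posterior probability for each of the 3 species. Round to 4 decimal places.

Compute prior × likelihood for every hypothesis:
  Sp. alba: 0.57 × 0.07 = 0.0399
  Sp. caerulea: 0.23 × 0.064 = 0.01472
  Sp. rubra: 0.2 × 0.09 = 0.018
Sum = 0.07262.
P(Sp. alba | banded) = 0.0399/0.07262 ≈ 0.5494
P(Sp. caerulea | banded) = 0.01472/0.07262 ≈ 0.2027
P(Sp. rubra | banded) = 0.018/0.07262 ≈ 0.2479

Sp. alba 0.5494, Sp. caerulea 0.2027, Sp. rubra 0.2479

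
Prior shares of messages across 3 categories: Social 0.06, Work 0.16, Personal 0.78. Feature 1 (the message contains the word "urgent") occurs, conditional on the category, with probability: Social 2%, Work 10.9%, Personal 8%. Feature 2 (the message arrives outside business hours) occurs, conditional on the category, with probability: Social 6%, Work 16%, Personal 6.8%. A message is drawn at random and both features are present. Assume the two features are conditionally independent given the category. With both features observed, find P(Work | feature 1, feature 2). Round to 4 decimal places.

0.3927

By Bayes' rule, posterior ∝ prior × likelihood:
  Social: 0.06 × 0.02 × 0.06 = 0.000072
  Work: 0.16 × 0.109 × 0.16 = 0.0027904
  Personal: 0.78 × 0.08 × 0.068 = 0.0042432
Total = 0.0071056.
P(Work | evidence) = 0.0027904 / 0.0071056 ≈ 0.3927.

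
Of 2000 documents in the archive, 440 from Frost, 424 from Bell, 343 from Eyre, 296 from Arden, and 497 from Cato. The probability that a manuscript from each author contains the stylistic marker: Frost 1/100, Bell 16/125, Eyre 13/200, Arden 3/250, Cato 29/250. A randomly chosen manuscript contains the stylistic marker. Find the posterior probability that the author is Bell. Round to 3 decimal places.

By Bayes' rule, posterior ∝ prior × likelihood:
  Frost: 0.22 × 0.01 = 0.0022
  Bell: 0.212 × 0.128 = 0.027136
  Eyre: 0.1715 × 0.065 = 0.0111475
  Arden: 0.148 × 0.012 = 0.001776
  Cato: 0.2485 × 0.116 = 0.028826
Normalizing constant = 0.0710855.
P(Bell | evidence) = 0.027136 / 0.0710855 ≈ 0.382.

0.382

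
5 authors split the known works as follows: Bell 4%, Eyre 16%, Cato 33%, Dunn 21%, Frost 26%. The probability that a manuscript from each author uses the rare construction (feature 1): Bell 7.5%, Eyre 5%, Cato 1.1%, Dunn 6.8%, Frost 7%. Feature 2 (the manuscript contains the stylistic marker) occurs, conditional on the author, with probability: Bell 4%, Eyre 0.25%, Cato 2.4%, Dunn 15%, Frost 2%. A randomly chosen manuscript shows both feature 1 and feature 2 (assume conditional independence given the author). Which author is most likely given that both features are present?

By Bayes' rule, posterior ∝ prior × likelihood:
  Bell: 0.04 × 0.075 × 0.04 = 0.00012
  Eyre: 0.16 × 0.05 × 0.0025 = 0.00002
  Cato: 0.33 × 0.011 × 0.024 = 0.00008712
  Dunn: 0.21 × 0.068 × 0.15 = 0.002142
  Frost: 0.26 × 0.07 × 0.02 = 0.000364
Sum = 0.00273312.
Largest term belongs to Dunn, so Dunn is most probable.

Dunn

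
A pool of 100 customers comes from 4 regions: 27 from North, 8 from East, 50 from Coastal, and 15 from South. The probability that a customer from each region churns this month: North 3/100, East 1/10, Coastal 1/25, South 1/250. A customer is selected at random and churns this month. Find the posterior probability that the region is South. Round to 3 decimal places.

Prior × likelihood for each hypothesis:
  North: 0.27 × 0.03 = 0.0081
  East: 0.08 × 0.1 = 0.008
  Coastal: 0.5 × 0.04 = 0.02
  South: 0.15 × 0.004 = 0.0006
Normalizing constant = 0.0367.
P(South | evidence) = 0.0006 / 0.0367 ≈ 0.016.

0.016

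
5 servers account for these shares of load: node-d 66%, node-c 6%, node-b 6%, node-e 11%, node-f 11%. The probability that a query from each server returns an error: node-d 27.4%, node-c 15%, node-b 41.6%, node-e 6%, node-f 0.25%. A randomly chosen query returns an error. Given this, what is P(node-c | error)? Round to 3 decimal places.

0.041

Unnormalized posteriors (prior × likelihood):
  node-d: 0.66 × 0.274 = 0.18084
  node-c: 0.06 × 0.15 = 0.009
  node-b: 0.06 × 0.416 = 0.02496
  node-e: 0.11 × 0.06 = 0.0066
  node-f: 0.11 × 0.0025 = 0.000275
Total = 0.221675.
P(node-c | evidence) = 0.009 / 0.221675 ≈ 0.041.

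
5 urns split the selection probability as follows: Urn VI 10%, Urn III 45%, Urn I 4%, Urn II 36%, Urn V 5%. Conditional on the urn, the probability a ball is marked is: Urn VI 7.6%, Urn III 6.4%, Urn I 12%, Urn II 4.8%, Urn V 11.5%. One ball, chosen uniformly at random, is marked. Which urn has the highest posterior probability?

Urn III

Prior × likelihood for each hypothesis:
  Urn VI: 0.1 × 0.076 = 0.0076
  Urn III: 0.45 × 0.064 = 0.0288
  Urn I: 0.04 × 0.12 = 0.0048
  Urn II: 0.36 × 0.048 = 0.01728
  Urn V: 0.05 × 0.115 = 0.00575
Normalizing constant = 0.06423.
Largest term belongs to Urn III, so Urn III is most probable.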